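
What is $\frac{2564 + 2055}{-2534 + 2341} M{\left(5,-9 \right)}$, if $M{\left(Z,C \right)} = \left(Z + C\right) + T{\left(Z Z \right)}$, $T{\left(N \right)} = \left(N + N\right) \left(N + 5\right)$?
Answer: $- \frac{6910024}{193} \approx -35803.0$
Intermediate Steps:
$T{\left(N \right)} = 2 N \left(5 + N\right)$
$M{\left(Z,C \right)} = C + Z + 2 Z^{2} \left(5 + Z^{2}\right)$ ($M{\left(Z,C \right)} = \left(Z + C\right) + 2 Z Z \left(5 + Z Z\right) = \left(C + Z\right) + 2 Z^{2} \left(5 + Z^{2}\right) = C + Z + 2 Z^{2} \left(5 + Z^{2}\right)$)
$\frac{2564 + 2055}{-2534 + 2341} M{\left(5,-9 \right)} = \frac{2564 + 2055}{-2534 + 2341} \left(-9 + 5 + 2 \cdot 5^{2} \left(5 + 5^{2}\right)\right) = \frac{4619}{-193} \left(-9 + 5 + 2 \cdot 25 \left(5 + 25\right)\right) = 4619 \left(- \frac{1}{193}\right) \left(-9 + 5 + 2 \cdot 25 \cdot 30\right) = - \frac{4619 \left(-9 + 5 + 1500\right)}{193} = \left(- \frac{4619}{193}\right) 1496 = - \frac{6910024}{193}$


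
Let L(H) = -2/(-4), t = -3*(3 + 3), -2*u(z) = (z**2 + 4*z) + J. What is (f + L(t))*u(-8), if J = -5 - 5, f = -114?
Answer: 2497/2 ≈ 1248.5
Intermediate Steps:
J = -10
u(z) = 5 - 2*z - z**2/2 (u(z) = -((z**2 + 4*z) - 10)/2 = -(-10 + z**2 + 4*z)/2 = 5 - 2*z - z**2/2)
t = -18 (t = -3*6 = -18)
L(H) = 1/2 (L(H) = -2*(-1/4) = 1/2)
(f + L(t))*u(-8) = (-114 + 1/2)*(5 - 2*(-8) - 1/2*(-8)**2) = -227*(5 + 16 - 1/2*64)/2 = -227*(5 + 16 - 32)/2 = -227/2*(-11) = 2497/2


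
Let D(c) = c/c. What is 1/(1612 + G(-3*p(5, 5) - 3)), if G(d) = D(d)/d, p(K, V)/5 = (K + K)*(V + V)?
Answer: 1503/2422835 ≈ 0.00062035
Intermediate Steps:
p(K, V) = 20*K*V (p(K, V) = 5*((K + K)*(V + V)) = 5*((2*K)*(2*V)) = 5*(4*K*V) = 20*K*V)
D(c) = 1
G(d) = 1/d
1/(1612 + G(-3*p(5, 5) - 3)) = 1/(1612 + 1/(-60*5*5 - 3)) = 1/(1612 + 1/(-3*500 - 3)) = 1/(1612 + 1/(-1500 - 3)) = 1/(1612 + 1/(-1503)) = 1/(1612 - 1/1503) = 1/(2422835/1503) = 1503/2422835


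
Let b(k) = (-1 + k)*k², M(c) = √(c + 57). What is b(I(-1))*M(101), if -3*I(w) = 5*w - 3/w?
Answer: -4*√158/27 ≈ -1.8622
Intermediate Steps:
I(w) = 1/w - 5*w/3 (I(w) = -(5*w - 3/w)/3 = -(-3/w + 5*w)/3 = 1/w - 5*w/3)
M(c) = √(57 + c)
b(k) = k²*(-1 + k)
b(I(-1))*M(101) = ((1/(-1) - 5/3*(-1))²*(-1 + (1/(-1) - 5/3*(-1))))*√(57 + 101) = ((-1 + 5/3)²*(-1 + (-1 + 5/3)))*√158 = ((⅔)²*(-1 + ⅔))*√158 = ((4/9)*(-⅓))*√158 = -4*√158/27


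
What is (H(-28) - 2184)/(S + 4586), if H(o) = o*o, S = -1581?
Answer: -280/601 ≈ -0.46589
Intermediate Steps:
H(o) = o**2
(H(-28) - 2184)/(S + 4586) = ((-28)**2 - 2184)/(-1581 + 4586) = (784 - 2184)/3005 = -1400*1/3005 = -280/601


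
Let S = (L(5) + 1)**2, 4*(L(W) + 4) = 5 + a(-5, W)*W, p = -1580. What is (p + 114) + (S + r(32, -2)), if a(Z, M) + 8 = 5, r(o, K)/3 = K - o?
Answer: -6151/4 ≈ -1537.8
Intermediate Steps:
r(o, K) = -3*o + 3*K (r(o, K) = 3*(K - o) = -3*o + 3*K)
a(Z, M) = -3 (a(Z, M) = -8 + 5 = -3)
L(W) = -11/4 - 3*W/4 (L(W) = -4 + (5 - 3*W)/4 = -4 + (5/4 - 3*W/4) = -11/4 - 3*W/4)
S = 121/4 (S = ((-11/4 - 3/4*5) + 1)**2 = ((-11/4 - 15/4) + 1)**2 = (-13/2 + 1)**2 = (-11/2)**2 = 121/4 ≈ 30.250)
(p + 114) + (S + r(32, -2)) = (-1580 + 114) + (121/4 + (-3*32 + 3*(-2))) = -1466 + (121/4 + (-96 - 6)) = -1466 + (121/4 - 102) = -1466 - 287/4 = -6151/4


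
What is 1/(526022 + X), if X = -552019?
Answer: -1/25997 ≈ -3.8466e-5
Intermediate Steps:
1/(526022 + X) = 1/(526022 - 552019) = 1/(-25997) = -1/25997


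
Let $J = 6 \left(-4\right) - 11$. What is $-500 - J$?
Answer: $-465$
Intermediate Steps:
$J = -35$ ($J = -24 - 11 = -35$)
$-500 - J = -500 - -35 = -500 + 35 = -465$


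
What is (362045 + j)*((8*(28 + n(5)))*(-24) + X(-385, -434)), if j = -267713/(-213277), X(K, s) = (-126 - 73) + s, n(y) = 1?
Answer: -478817279042778/213277 ≈ -2.2451e+9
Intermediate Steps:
X(K, s) = -199 + s
j = 267713/213277 (j = -267713*(-1/213277) = 267713/213277 ≈ 1.2552)
(362045 + j)*((8*(28 + n(5)))*(-24) + X(-385, -434)) = (362045 + 267713/213277)*((8*(28 + 1))*(-24) + (-199 - 434)) = 77216139178*((8*29)*(-24) - 633)/213277 = 77216139178*(232*(-24) - 633)/213277 = 77216139178*(-5568 - 633)/213277 = (77216139178/213277)*(-6201) = -478817279042778/213277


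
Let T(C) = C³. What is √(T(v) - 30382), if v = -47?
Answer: I*√134205 ≈ 366.34*I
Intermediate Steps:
√(T(v) - 30382) = √((-47)³ - 30382) = √(-103823 - 30382) = √(-134205) = I*√134205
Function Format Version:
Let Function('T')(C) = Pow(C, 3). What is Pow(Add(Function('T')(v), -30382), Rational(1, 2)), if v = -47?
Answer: Mul(I, Pow(134205, Rational(1, 2))) ≈ Mul(366.34, I)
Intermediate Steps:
Pow(Add(Function('T')(v), -30382), Rational(1, 2)) = Pow(Add(Pow(-47, 3), -30382), Rational(1, 2)) = Pow(Add(-103823, -30382), Rational(1, 2)) = Pow(-134205, Rational(1, 2)) = Mul(I, Pow(134205, Rational(1, 2)))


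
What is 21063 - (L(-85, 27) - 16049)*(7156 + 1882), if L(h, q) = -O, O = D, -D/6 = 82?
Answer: 140625229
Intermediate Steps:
D = -492 (D = -6*82 = -492)
O = -492
L(h, q) = 492 (L(h, q) = -1*(-492) = 492)
21063 - (L(-85, 27) - 16049)*(7156 + 1882) = 21063 - (492 - 16049)*(7156 + 1882) = 21063 - (-15557)*9038 = 21063 - 1*(-140604166) = 21063 + 140604166 = 140625229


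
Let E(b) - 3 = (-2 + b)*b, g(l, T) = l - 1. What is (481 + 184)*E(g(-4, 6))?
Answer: 25270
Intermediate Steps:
g(l, T) = -1 + l
E(b) = 3 + b*(-2 + b) (E(b) = 3 + (-2 + b)*b = 3 + b*(-2 + b))
(481 + 184)*E(g(-4, 6)) = (481 + 184)*(3 + (-1 - 4)² - 2*(-1 - 4)) = 665*(3 + (-5)² - 2*(-5)) = 665*(3 + 25 + 10) = 665*38 = 25270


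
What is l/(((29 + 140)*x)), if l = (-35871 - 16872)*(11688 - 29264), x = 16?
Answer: 685659/2 ≈ 3.4283e+5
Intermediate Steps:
l = 927010968 (l = -52743*(-17576) = 927010968)
l/(((29 + 140)*x)) = 927010968/(((29 + 140)*16)) = 927010968/((169*16)) = 927010968/2704 = 927010968*(1/2704) = 685659/2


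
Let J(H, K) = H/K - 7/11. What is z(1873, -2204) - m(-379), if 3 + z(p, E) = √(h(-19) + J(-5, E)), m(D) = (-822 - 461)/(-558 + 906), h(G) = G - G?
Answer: 239/348 + I*√93175753/12122 ≈ 0.68678 + 0.7963*I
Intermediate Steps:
h(G) = 0
J(H, K) = -7/11 + H/K (J(H, K) = H/K - 7*1/11 = H/K - 7/11 = -7/11 + H/K)
m(D) = -1283/348
z(p, E) = -3 + √(-7/11 - 5/E) (z(p, E) = -3 + √(0 + (-7/11 - 5/E)) = -3 + √(-7/11 - 5/E))
z(1873, -2204) - m(-379) = (-3 + √(-77 - 605/(-2204))/11) - 1*(-1283/348) = (-3 + √(-77 - 605*(-1/2204))/11) + 1283/348 = (-3 + √(-77 + 605/2204)/11) + 1283/348 = (-3 + √(-169103/2204)/11) + 1283/348 = (-3 + (I*√93175753/1102)/11) + 1283/348 = (-3 + I*√93175753/12122) + 1283/348 = 239/348 + I*√93175753/12122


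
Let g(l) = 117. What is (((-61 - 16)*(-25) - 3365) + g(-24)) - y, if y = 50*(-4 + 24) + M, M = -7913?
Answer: 5590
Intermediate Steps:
y = -6913 (y = 50*(-4 + 24) - 7913 = 50*20 - 7913 = 1000 - 7913 = -6913)
(((-61 - 16)*(-25) - 3365) + g(-24)) - y = (((-61 - 16)*(-25) - 3365) + 117) - 1*(-6913) = ((-77*(-25) - 3365) + 117) + 6913 = ((1925 - 3365) + 117) + 6913 = (-1440 + 117) + 6913 = -1323 + 6913 = 5590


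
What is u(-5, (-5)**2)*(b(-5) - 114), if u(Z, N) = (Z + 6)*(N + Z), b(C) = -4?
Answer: -2360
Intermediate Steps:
u(Z, N) = (6 + Z)*(N + Z)
u(-5, (-5)**2)*(b(-5) - 114) = ((-5)**2 + 6*(-5)**2 + 6*(-5) + (-5)**2*(-5))*(-4 - 114) = (25 + 6*25 - 30 + 25*(-5))*(-118) = (25 + 150 - 30 - 125)*(-118) = 20*(-118) = -2360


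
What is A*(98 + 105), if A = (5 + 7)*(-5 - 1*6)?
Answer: -26796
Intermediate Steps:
A = -132 (A = 12*(-5 - 6) = 12*(-11) = -132)
A*(98 + 105) = -132*(98 + 105) = -132*203 = -26796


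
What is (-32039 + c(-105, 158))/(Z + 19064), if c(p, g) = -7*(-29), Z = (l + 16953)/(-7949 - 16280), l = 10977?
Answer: -385677222/230936863 ≈ -1.6701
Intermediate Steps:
Z = -27930/24229 (Z = (10977 + 16953)/(-7949 - 16280) = 27930/(-24229) = 27930*(-1/24229) = -27930/24229 ≈ -1.1528)
c(p, g) = 203
(-32039 + c(-105, 158))/(Z + 19064) = (-32039 + 203)/(-27930/24229 + 19064) = -31836/461873726/24229 = -31836*24229/461873726 = -385677222/230936863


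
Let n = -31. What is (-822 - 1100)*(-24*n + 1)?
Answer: -1431890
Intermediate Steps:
(-822 - 1100)*(-24*n + 1) = (-822 - 1100)*(-24*(-31) + 1) = -1922*(744 + 1) = -1922*745 = -1431890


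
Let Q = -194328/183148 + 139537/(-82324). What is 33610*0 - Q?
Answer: 10388445187/3769368988 ≈ 2.7560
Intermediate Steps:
Q = -10388445187/3769368988 (Q = -194328*1/183148 + 139537*(-1/82324) = -48582/45787 - 139537/82324 = -10388445187/3769368988 ≈ -2.7560)
33610*0 - Q = 33610*0 - 1*(-10388445187/3769368988) = 0 + 10388445187/3769368988 = 10388445187/3769368988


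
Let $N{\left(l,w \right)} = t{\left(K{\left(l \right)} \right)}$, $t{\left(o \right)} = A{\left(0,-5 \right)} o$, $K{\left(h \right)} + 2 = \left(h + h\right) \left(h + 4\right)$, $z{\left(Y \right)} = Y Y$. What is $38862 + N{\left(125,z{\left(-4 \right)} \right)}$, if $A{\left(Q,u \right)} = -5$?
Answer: $-122378$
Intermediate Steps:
$z{\left(Y \right)} = Y^{2}$
$K{\left(h \right)} = -2 + 2 h \left(4 + h\right)$ ($K{\left(h \right)} = -2 + \left(h + h\right) \left(h + 4\right) = -2 + 2 h \left(4 + h\right)$)
$t{\left(o \right)} = - 5 o$
$N{\left(l,w \right)} = 10 - 40 l - 10 l^{2}$ ($N{\left(l,w \right)} = - 5 \left(-2 + 2 l^{2} + 8 l\right) = 10 - 40 l - 10 l^{2}$)
$38862 + N{\left(125,z{\left(-4 \right)} \right)} = 38862 - \left(4990 + 156250\right) = 38862 - 161240 = -122378$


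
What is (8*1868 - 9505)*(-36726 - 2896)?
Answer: -215504058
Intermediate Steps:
(8*1868 - 9505)*(-36726 - 2896) = (14944 - 9505)*(-39622) = 5439*(-39622) = -215504058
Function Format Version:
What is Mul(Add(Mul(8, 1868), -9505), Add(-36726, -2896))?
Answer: -215504058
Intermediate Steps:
Mul(Add(Mul(8, 1868), -9505), Add(-36726, -2896)) = Mul(Add(14944, -9505), -39622) = Mul(5439, -39622) = -215504058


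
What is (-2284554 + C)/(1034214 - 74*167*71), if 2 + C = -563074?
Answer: -1423815/78398 ≈ -18.161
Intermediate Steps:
C = -563076 (C = -2 - 563074 = -563076)
(-2284554 + C)/(1034214 - 74*167*71) = (-2284554 - 563076)/(1034214 - 74*167*71) = -2847630/(1034214 - 12358*71) = -2847630/(1034214 - 877418) = -2847630/156796 = -2847630*1/156796 = -1423815/78398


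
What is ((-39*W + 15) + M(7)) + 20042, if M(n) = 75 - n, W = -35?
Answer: 21490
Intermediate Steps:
((-39*W + 15) + M(7)) + 20042 = ((-39*(-35) + 15) + (75 - 1*7)) + 20042 = ((1365 + 15) + (75 - 7)) + 20042 = (1380 + 68) + 20042 = 1448 + 20042 = 21490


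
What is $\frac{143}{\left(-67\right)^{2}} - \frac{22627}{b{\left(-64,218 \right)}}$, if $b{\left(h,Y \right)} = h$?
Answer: $\frac{101581755}{287296} \approx 353.58$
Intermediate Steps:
$\frac{143}{\left(-67\right)^{2}} - \frac{22627}{b{\left(-64,218 \right)}} = \frac{143}{\left(-67\right)^{2}} - \frac{22627}{-64} = \frac{143}{4489} - - \frac{22627}{64} = 143 \cdot \frac{1}{4489} + \frac{22627}{64} = \frac{143}{4489} + \frac{22627}{64} = \frac{101581755}{287296}$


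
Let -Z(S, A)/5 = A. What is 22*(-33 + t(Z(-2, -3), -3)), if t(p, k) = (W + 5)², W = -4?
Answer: -704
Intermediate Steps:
Z(S, A) = -5*A
t(p, k) = 1 (t(p, k) = (-4 + 5)² = 1² = 1)
22*(-33 + t(Z(-2, -3), -3)) = 22*(-33 + 1) = 22*(-32) = -704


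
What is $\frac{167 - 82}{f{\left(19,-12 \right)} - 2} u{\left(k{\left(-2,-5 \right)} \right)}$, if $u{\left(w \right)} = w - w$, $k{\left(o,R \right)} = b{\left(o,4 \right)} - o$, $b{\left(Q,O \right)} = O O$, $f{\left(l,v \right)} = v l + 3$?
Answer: $0$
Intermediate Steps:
$f{\left(l,v \right)} = 3 + l v$ ($f{\left(l,v \right)} = l v + 3 = 3 + l v$)
$b{\left(Q,O \right)} = O^{2}$
$k{\left(o,R \right)} = 16 - o$ ($k{\left(o,R \right)} = 4^{2} - o = 16 - o$)
$u{\left(w \right)} = 0$
$\frac{167 - 82}{f{\left(19,-12 \right)} - 2} u{\left(k{\left(-2,-5 \right)} \right)} = \frac{167 - 82}{\left(3 + 19 \left(-12\right)\right) - 2} \cdot 0 = \frac{85}{\left(3 - 228\right) - 2} \cdot 0 = \frac{85}{-225 - 2} \cdot 0 = \frac{85}{-227} \cdot 0 = 85 \left(- \frac{1}{227}\right) 0 = \left(- \frac{85}{227}\right) 0 = 0$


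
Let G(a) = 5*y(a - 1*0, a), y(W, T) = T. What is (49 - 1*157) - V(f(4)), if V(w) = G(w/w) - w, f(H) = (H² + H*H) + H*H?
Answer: -65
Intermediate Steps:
G(a) = 5*a
f(H) = 3*H² (f(H) = (H² + H²) + H² = 2*H² + H² = 3*H²)
V(w) = 5 - w (V(w) = 5*(w/w) - w = 5*1 - w = 5 - w)
(49 - 1*157) - V(f(4)) = (49 - 1*157) - (5 - 3*4²) = (49 - 157) - (5 - 3*16) = -108 - (5 - 1*48) = -108 - (5 - 48) = -108 - 1*(-43) = -108 + 43 = -65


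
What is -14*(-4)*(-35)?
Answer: -1960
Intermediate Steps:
-14*(-4)*(-35) = 56*(-35) = -1960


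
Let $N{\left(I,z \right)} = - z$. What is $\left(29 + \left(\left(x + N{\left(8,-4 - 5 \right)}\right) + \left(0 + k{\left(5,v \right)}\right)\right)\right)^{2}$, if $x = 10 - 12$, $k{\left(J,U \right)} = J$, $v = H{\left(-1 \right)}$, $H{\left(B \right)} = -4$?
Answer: $1681$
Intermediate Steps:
$v = -4$
$x = -2$ ($x = 10 - 12 = -2$)
$\left(29 + \left(\left(x + N{\left(8,-4 - 5 \right)}\right) + \left(0 + k{\left(5,v \right)}\right)\right)\right)^{2} = \left(29 + \left(\left(-2 - \left(-4 - 5\right)\right) + \left(0 + 5\right)\right)\right)^{2} = \left(29 + \left(\left(-2 - \left(-4 - 5\right)\right) + 5\right)\right)^{2} = \left(29 + \left(\left(-2 - -9\right) + 5\right)\right)^{2} = \left(29 + \left(\left(-2 + 9\right) + 5\right)\right)^{2} = \left(29 + \left(7 + 5\right)\right)^{2} = \left(29 + 12\right)^{2} = 41^{2} = 1681$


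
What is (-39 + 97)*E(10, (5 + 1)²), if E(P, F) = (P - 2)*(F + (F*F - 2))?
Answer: 617120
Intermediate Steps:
E(P, F) = (-2 + P)*(-2 + F + F²) (E(P, F) = (-2 + P)*(F + (F² - 2)) = (-2 + P)*(F + (-2 + F²)) = (-2 + P)*(-2 + F + F²))
(-39 + 97)*E(10, (5 + 1)²) = (-39 + 97)*(4 - 2*(5 + 1)² - 2*10 - 2*(5 + 1)⁴ + (5 + 1)²*10 + 10*((5 + 1)²)²) = 58*(4 - 2*6² - 20 - 2*(6²)² + 6²*10 + 10*(6²)²) = 58*(4 - 2*36 - 20 - 2*36² + 36*10 + 10*36²) = 58*(4 - 72 - 20 - 2*1296 + 360 + 10*1296) = 58*(4 - 72 - 20 - 2592 + 360 + 12960) = 58*10640 = 617120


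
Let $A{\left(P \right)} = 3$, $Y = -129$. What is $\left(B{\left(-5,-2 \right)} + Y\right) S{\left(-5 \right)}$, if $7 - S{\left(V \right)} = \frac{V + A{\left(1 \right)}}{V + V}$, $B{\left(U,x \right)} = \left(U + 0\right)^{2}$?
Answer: $- \frac{3536}{5} \approx -707.2$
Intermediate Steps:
$B{\left(U,x \right)} = U^{2}$
$S{\left(V \right)} = 7 - \frac{3 + V}{2 V}$ ($S{\left(V \right)} = 7 - \frac{V + 3}{V + V} = 7 - \frac{3 + V}{2 V}$)
$\left(B{\left(-5,-2 \right)} + Y\right) S{\left(-5 \right)} = \left(\left(-5\right)^{2} - 129\right) \frac{-3 + 13 \left(-5\right)}{2 \left(-5\right)} = \left(25 - 129\right) \frac{1}{2} \left(- \frac{1}{5}\right) \left(-3 - 65\right) = - 104 \cdot \frac{1}{2} \left(- \frac{1}{5}\right) \left(-68\right) = \left(-104\right) \frac{34}{5} = - \frac{3536}{5}$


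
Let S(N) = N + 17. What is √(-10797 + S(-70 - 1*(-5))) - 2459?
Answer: -2459 + 3*I*√1205 ≈ -2459.0 + 104.14*I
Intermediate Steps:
S(N) = 17 + N
√(-10797 + S(-70 - 1*(-5))) - 2459 = √(-10797 + (17 + (-70 - 1*(-5)))) - 2459 = √(-10797 + (17 + (-70 + 5))) - 2459 = √(-10797 + (17 - 65)) - 2459 = √(-10797 - 48) - 2459 = √(-10845) - 2459 = 3*I*√1205 - 2459 = -2459 + 3*I*√1205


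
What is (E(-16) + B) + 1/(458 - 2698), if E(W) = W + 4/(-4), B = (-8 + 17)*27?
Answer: 506239/2240 ≈ 226.00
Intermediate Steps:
B = 243 (B = 9*27 = 243)
E(W) = -1 + W (E(W) = W + 4*(-1/4) = W - 1 = -1 + W)
(E(-16) + B) + 1/(458 - 2698) = ((-1 - 16) + 243) + 1/(458 - 2698) = (-17 + 243) + 1/(-2240) = 226 - 1/2240 = 506239/2240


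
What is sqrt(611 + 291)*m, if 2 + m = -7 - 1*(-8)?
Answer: -sqrt(902) ≈ -30.033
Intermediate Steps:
m = -1 (m = -2 + (-7 - 1*(-8)) = -2 + (-7 + 8) = -2 + 1 = -1)
sqrt(611 + 291)*m = sqrt(611 + 291)*(-1) = sqrt(902)*(-1) = -sqrt(902)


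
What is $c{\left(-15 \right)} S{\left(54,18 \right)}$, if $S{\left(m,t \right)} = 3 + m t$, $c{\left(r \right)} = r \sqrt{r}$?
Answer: $- 14625 i \sqrt{15} \approx - 56642.0 i$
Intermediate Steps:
$c{\left(r \right)} = r^{\frac{3}{2}}$
$c{\left(-15 \right)} S{\left(54,18 \right)} = \left(-15\right)^{\frac{3}{2}} \left(3 + 54 \cdot 18\right) = - 15 i \sqrt{15} \left(3 + 972\right) = - 15 i \sqrt{15} \cdot 975 = - 14625 i \sqrt{15}$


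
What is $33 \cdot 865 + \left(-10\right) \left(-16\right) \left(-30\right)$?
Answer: $23745$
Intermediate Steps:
$33 \cdot 865 + \left(-10\right) \left(-16\right) \left(-30\right) = 28545 + 160 \left(-30\right) = 28545 - 4800 = 23745$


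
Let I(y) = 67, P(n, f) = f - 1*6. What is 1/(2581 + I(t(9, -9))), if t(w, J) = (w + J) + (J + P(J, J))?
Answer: 1/2648 ≈ 0.00037764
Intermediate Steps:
P(n, f) = -6 + f (P(n, f) = f - 6 = -6 + f)
t(w, J) = -6 + w + 3*J (t(w, J) = (w + J) + (J + (-6 + J)) = (J + w) + (-6 + 2*J) = -6 + w + 3*J)
1/(2581 + I(t(9, -9))) = 1/(2581 + 67) = 1/2648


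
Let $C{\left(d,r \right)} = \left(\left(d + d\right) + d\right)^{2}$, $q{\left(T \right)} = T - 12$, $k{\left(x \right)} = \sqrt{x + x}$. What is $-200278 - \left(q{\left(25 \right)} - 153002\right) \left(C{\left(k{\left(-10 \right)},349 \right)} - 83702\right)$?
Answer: $-12833223576$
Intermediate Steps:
$k{\left(x \right)} = \sqrt{2} \sqrt{x}$ ($k{\left(x \right)} = \sqrt{2 x} = \sqrt{2} \sqrt{x}$)
$q{\left(T \right)} = -12 + T$
$C{\left(d,r \right)} = 9 d^{2}$ ($C{\left(d,r \right)} = \left(2 d + d\right)^{2} = \left(3 d\right)^{2} = 9 d^{2}$)
$-200278 - \left(q{\left(25 \right)} - 153002\right) \left(C{\left(k{\left(-10 \right)},349 \right)} - 83702\right) = -200278 - \left(\left(-12 + 25\right) - 153002\right) \left(9 \left(\sqrt{2} \sqrt{-10}\right)^{2} - 83702\right) = -200278 - \left(13 - 153002\right) \left(9 \left(\sqrt{2} i \sqrt{10}\right)^{2} - 83702\right) = -200278 - - 152989 \left(9 \left(2 i \sqrt{5}\right)^{2} - 83702\right) = -200278 - - 152989 \left(9 \left(-20\right) - 83702\right) = -200278 - - 152989 \left(-180 - 83702\right) = -200278 - \left(-152989\right) \left(-83882\right) = -200278 - 12833023298 = -12833223576$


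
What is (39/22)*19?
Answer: 741/22 ≈ 33.682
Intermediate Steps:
(39/22)*19 = 741/22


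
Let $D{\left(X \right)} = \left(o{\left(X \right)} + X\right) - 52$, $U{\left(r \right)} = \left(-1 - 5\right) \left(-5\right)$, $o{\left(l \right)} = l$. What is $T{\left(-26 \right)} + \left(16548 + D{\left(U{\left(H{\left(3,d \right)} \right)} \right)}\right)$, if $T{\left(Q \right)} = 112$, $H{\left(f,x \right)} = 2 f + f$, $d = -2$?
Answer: $16668$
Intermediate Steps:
$H{\left(f,x \right)} = 3 f$
$U{\left(r \right)} = 30$ ($U{\left(r \right)} = \left(-6\right) \left(-5\right) = 30$)
$D{\left(X \right)} = -52 + 2 X$ ($D{\left(X \right)} = \left(X + X\right) - 52 = 2 X - 52 = -52 + 2 X$)
$T{\left(-26 \right)} + \left(16548 + D{\left(U{\left(H{\left(3,d \right)} \right)} \right)}\right) = 112 + \left(16548 + \left(-52 + 2 \cdot 30\right)\right) = 112 + \left(16548 + \left(-52 + 60\right)\right) = 112 + \left(16548 + 8\right) = 112 + 16556 = 16668$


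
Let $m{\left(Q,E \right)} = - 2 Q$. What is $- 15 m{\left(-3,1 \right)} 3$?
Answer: $-270$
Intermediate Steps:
$- 15 m{\left(-3,1 \right)} 3 = - 15 \left(\left(-2\right) \left(-3\right)\right) 3 = \left(-15\right) 6 \cdot 3 = \left(-90\right) 3 = -270$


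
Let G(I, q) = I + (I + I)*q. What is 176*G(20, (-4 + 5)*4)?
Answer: 31680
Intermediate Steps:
G(I, q) = I + 2*I*q (G(I, q) = I + (2*I)*q = I + 2*I*q)
176*G(20, (-4 + 5)*4) = 176*(20*(1 + 2*((-4 + 5)*4))) = 176*(20*(1 + 2*(1*4))) = 176*(20*(1 + 2*4)) = 176*(20*(1 + 8)) = 176*(20*9) = 176*180 = 31680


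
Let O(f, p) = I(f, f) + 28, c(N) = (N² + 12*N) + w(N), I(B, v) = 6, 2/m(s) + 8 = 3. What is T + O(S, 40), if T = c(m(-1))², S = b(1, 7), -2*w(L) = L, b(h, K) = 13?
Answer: 33571/625 ≈ 53.714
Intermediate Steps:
m(s) = -⅖ (m(s) = 2/(-8 + 3) = 2/(-5) = 2*(-⅕) = -⅖)
w(L) = -L/2
c(N) = N² + 23*N/2 (c(N) = (N² + 12*N) - N/2 = N² + 23*N/2)
S = 13
O(f, p) = 34 (O(f, p) = 6 + 28 = 34)
T = 12321/625 (T = ((½)*(-⅖)*(23 + 2*(-⅖)))² = ((½)*(-⅖)*(23 - ⅘))² = ((½)*(-⅖)*(111/5))² = (-111/25)² = 12321/625 ≈ 19.714)
T + O(S, 40) = 12321/625 + 34 = 33571/625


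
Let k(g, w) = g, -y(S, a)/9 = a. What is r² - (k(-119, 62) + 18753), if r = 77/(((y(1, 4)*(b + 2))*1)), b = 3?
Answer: -603735671/32400 ≈ -18634.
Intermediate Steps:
y(S, a) = -9*a
r = -77/180 (r = 77/((((-9*4)*(3 + 2))*1)) = 77/((-36*5*1)) = 77/((-180*1)) = 77/(-180) = 77*(-1/180) = -77/180 ≈ -0.42778)
r² - (k(-119, 62) + 18753) = (-77/180)² - (-119 + 18753) = 5929/32400 - 1*18634 = 5929/32400 - 18634 = -603735671/32400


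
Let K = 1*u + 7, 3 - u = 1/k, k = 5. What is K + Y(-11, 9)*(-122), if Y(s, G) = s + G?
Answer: 1269/5 ≈ 253.80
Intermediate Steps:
Y(s, G) = G + s
u = 14/5 (u = 3 - 1/5 = 14/5 ≈ 2.8000)
K = 49/5 (K = 1*(14/5) + 7 = 14/5 + 7 = 49/5 ≈ 9.8000)
K + Y(-11, 9)*(-122) = 49/5 + (9 - 11)*(-122) = 49/5 - 2*(-122) = 49/5 + 244 = 1269/5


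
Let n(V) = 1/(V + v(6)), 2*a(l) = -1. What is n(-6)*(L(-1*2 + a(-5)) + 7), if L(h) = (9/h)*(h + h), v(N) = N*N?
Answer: ⅚ ≈ 0.83333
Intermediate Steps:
a(l) = -½ (a(l) = (½)*(-1) = -½)
v(N) = N²
n(V) = 1/(36 + V) (n(V) = 1/(V + 6²) = 1/(V + 36) = 1/(36 + V))
L(h) = 18 (L(h) = (9/h)*(2*h) = 18)
n(-6)*(L(-1*2 + a(-5)) + 7) = (18 + 7)/(36 - 6) = 25/30 = (1/30)*25 = ⅚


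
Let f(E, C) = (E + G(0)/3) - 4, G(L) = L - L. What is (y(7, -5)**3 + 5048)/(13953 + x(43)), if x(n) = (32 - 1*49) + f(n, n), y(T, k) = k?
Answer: 4923/13975 ≈ 0.35227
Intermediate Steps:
G(L) = 0
f(E, C) = -4 + E (f(E, C) = (E + 0/3) - 4 = (E + 0*(1/3)) - 4 = (E + 0) - 4 = E - 4 = -4 + E)
x(n) = -21 + n (x(n) = (32 - 1*49) + (-4 + n) = (32 - 49) + (-4 + n) = -17 + (-4 + n) = -21 + n)
(y(7, -5)**3 + 5048)/(13953 + x(43)) = ((-5)**3 + 5048)/(13953 + (-21 + 43)) = (-125 + 5048)/(13953 + 22) = 4923/13975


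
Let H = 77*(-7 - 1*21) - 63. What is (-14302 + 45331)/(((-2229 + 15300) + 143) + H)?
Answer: 10343/3665 ≈ 2.8221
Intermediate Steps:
H = -2219 (H = 77*(-7 - 21) - 63 = 77*(-28) - 63 = -2156 - 63 = -2219)
(-14302 + 45331)/(((-2229 + 15300) + 143) + H) = (-14302 + 45331)/(((-2229 + 15300) + 143) - 2219) = 31029/((13071 + 143) - 2219) = 31029/(13214 - 2219) = 31029/10995 = 31029*(1/10995) = 10343/3665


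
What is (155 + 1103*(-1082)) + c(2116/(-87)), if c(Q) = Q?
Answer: -103818433/87 ≈ -1.1933e+6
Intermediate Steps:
(155 + 1103*(-1082)) + c(2116/(-87)) = (155 + 1103*(-1082)) + 2116/(-87) = (155 - 1193446) + 2116*(-1/87) = -1193291 - 2116/87 = -103818433/87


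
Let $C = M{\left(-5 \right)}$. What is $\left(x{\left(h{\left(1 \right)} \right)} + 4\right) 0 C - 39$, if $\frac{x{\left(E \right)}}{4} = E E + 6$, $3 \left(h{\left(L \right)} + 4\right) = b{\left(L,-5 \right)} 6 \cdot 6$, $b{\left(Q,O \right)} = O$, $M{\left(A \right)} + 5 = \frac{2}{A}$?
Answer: $-39$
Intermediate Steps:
$M{\left(A \right)} = -5 + \frac{2}{A}$
$h{\left(L \right)} = -64$ ($h{\left(L \right)} = -4 + \frac{\left(-5\right) 6 \cdot 6}{3} = -4 + \frac{\left(-30\right) 6}{3} = -4 + \frac{1}{3} \left(-180\right) = -4 - 60 = -64$)
$x{\left(E \right)} = 24 + 4 E^{2}$ ($x{\left(E \right)} = 4 \left(E E + 6\right) = 4 \left(E^{2} + 6\right) = 4 \left(6 + E^{2}\right) = 24 + 4 E^{2}$)
$C = - \frac{27}{5}$ ($C = -5 + \frac{2}{-5} = -5 + 2 \left(- \frac{1}{5}\right) = -5 - \frac{2}{5} = - \frac{27}{5} \approx -5.4$)
$\left(x{\left(h{\left(1 \right)} \right)} + 4\right) 0 C - 39 = \left(\left(24 + 4 \left(-64\right)^{2}\right) + 4\right) 0 \left(- \frac{27}{5}\right) - 39 = \left(\left(24 + 4 \cdot 4096\right) + 4\right) 0 \left(- \frac{27}{5}\right) - 39 = \left(\left(24 + 16384\right) + 4\right) 0 \left(- \frac{27}{5}\right) - 39 = \left(16408 + 4\right) 0 \left(- \frac{27}{5}\right) - 39 = 16412 \cdot 0 \left(- \frac{27}{5}\right) - 39 = 0 \left(- \frac{27}{5}\right) - 39 = 0 - 39 = -39$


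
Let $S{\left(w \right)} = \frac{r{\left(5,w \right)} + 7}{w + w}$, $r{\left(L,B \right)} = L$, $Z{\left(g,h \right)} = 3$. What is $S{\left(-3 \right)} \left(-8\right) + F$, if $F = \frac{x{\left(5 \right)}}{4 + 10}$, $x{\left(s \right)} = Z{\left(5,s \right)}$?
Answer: $\frac{227}{14} \approx 16.214$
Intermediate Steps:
$x{\left(s \right)} = 3$
$S{\left(w \right)} = \frac{6}{w}$ ($S{\left(w \right)} = \frac{5 + 7}{w + w} = \frac{12}{2 w} = 12 \frac{1}{2 w} = \frac{6}{w}$)
$F = \frac{3}{14}$ ($F = \frac{1}{4 + 10} \cdot 3 = \frac{1}{14} \cdot 3 = \frac{3}{14} \approx 0.21429$)
$S{\left(-3 \right)} \left(-8\right) + F = \frac{6}{-3} \left(-8\right) + \frac{3}{14} = 6 \left(- \frac{1}{3}\right) \left(-8\right) + \frac{3}{14} = \left(-2\right) \left(-8\right) + \frac{3}{14} = 16 + \frac{3}{14} = \frac{227}{14}$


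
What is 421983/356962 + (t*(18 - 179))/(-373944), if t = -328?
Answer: 17368445207/16685474766 ≈ 1.0409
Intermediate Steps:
421983/356962 + (t*(18 - 179))/(-373944) = 421983/356962 - 328*(18 - 179)/(-373944) = 421983*(1/356962) - 328*(-161)*(-1/373944) = 421983/356962 + 52808*(-1/373944) = 421983/356962 - 6601/46743 = 17368445207/16685474766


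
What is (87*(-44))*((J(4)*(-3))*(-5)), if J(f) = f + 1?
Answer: -287100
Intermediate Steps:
J(f) = 1 + f
(87*(-44))*((J(4)*(-3))*(-5)) = (87*(-44))*(((1 + 4)*(-3))*(-5)) = -3828*5*(-3)*(-5) = -(-57420)*(-5) = -3828*75 = -287100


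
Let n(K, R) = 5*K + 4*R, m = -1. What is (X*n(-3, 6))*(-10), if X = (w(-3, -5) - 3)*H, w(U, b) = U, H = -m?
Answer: 540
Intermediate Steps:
H = 1 (H = -1*(-1) = 1)
X = -6 (X = (-3 - 3)*1 = -6*1 = -6)
n(K, R) = 4*R + 5*K
(X*n(-3, 6))*(-10) = -6*(4*6 + 5*(-3))*(-10) = -6*(24 - 15)*(-10) = -6*9*(-10) = -54*(-10) = 540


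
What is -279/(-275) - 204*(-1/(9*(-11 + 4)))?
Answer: -12841/5775 ≈ -2.2235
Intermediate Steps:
-279/(-275) - 204*(-1/(9*(-11 + 4))) = -279*(-1/275) - 204/((-9*(-7))) = 279/275 - 204/63 = 279/275 - 204*1/63 = 279/275 - 68/21 = -12841/5775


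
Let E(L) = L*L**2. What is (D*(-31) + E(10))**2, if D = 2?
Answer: 879844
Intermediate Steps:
E(L) = L**3
(D*(-31) + E(10))**2 = (2*(-31) + 10**3)**2 = (-62 + 1000)**2 = 938**2 = 879844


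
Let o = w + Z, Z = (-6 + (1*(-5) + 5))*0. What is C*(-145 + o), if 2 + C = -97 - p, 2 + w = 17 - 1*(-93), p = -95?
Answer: 148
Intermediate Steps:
w = 108 (w = -2 + (17 - 1*(-93)) = -2 + (17 + 93) = -2 + 110 = 108)
Z = 0 (Z = (-6 + (-5 + 5))*0 = (-6 + 0)*0 = -6*0 = 0)
C = -4 (C = -2 + (-97 - 1*(-95)) = -2 + (-97 + 95) = -2 - 2 = -4)
o = 108 (o = 108 + 0 = 108)
C*(-145 + o) = -4*(-145 + 108) = -4*(-37) = 148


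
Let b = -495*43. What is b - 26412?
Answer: -47697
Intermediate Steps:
b = -21285
b - 26412 = -21285 - 26412 = -47697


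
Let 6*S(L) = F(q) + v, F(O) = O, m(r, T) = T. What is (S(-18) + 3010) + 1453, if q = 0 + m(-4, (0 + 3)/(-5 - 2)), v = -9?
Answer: 31230/7 ≈ 4461.4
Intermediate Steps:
q = -3/7 (q = 0 + (0 + 3)/(-5 - 2) = 0 + 3/(-7) = 0 + 3*(-1/7) = 0 - 3/7 = -3/7 ≈ -0.42857)
S(L) = -11/7 (S(L) = (-3/7 - 9)/6 = (1/6)*(-66/7) = -11/7)
(S(-18) + 3010) + 1453 = (-11/7 + 3010) + 1453 = 21059/7 + 1453 = 31230/7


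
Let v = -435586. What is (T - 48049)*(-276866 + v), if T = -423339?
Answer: 335841323376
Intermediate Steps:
(T - 48049)*(-276866 + v) = (-423339 - 48049)*(-276866 - 435586) = -471388*(-712452) = 335841323376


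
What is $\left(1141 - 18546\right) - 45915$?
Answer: $-63320$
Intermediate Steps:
$\left(1141 - 18546\right) - 45915 = -17405 - 45915 = -63320$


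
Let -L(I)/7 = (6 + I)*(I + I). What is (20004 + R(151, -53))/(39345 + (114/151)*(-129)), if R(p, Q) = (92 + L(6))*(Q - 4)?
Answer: 3634872/1975463 ≈ 1.8400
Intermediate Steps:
L(I) = -14*I*(6 + I) (L(I) = -7*(6 + I)*(I + I) = -7*(6 + I)*2*I = -14*I*(6 + I))
R(p, Q) = 3664 - 916*Q (R(p, Q) = (92 - 14*6*(6 + 6))*(Q - 4) = (92 - 14*6*12)*(-4 + Q) = (92 - 1008)*(-4 + Q) = -916*(-4 + Q) = 3664 - 916*Q)
(20004 + R(151, -53))/(39345 + (114/151)*(-129)) = (20004 + (3664 - 916*(-53)))/(39345 + (114/151)*(-129)) = (20004 + (3664 + 48548))/(39345 + (114*(1/151))*(-129)) = (20004 + 52212)/(39345 + (114/151)*(-129)) = 72216/(39345 - 14706/151) = 72216/(5926389/151) = 72216*(151/5926389) = 3634872/1975463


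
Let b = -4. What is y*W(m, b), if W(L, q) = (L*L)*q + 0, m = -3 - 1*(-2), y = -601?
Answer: 2404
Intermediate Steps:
m = -1 (m = -3 + 2 = -1)
W(L, q) = q*L**2 (W(L, q) = L**2*q + 0 = q*L**2 + 0 = q*L**2)
y*W(m, b) = -(-2404)*(-1)**2 = -(-2404) = -601*(-4) = 2404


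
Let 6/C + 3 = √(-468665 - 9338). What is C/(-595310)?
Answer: 9/142282661860 + 3*I*√478003/142282661860 ≈ 6.3254e-11 + 1.4578e-8*I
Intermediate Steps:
C = 6/(-3 + I*√478003) (C = 6/(-3 + √(-468665 - 9338)) = 6/(-3 + √(-478003)) = 6/(-3 + I*√478003) ≈ -3.7656e-5 - 0.0086782*I)
C/(-595310) = (-9/239006 - 3*I*√478003/239006)/(-595310) = (-9/239006 - 3*I*√478003/239006)*(-1/595310) = 9/142282661860 + 3*I*√478003/142282661860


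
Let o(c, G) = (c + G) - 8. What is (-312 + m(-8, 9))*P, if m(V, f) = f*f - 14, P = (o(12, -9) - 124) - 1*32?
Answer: 39445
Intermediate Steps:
o(c, G) = -8 + G + c (o(c, G) = (G + c) - 8 = -8 + G + c)
P = -161 (P = ((-8 - 9 + 12) - 124) - 1*32 = (-5 - 124) - 32 = -129 - 32 = -161)
m(V, f) = -14 + f² (m(V, f) = f² - 14 = -14 + f²)
(-312 + m(-8, 9))*P = (-312 + (-14 + 9²))*(-161) = (-312 + (-14 + 81))*(-161) = (-312 + 67)*(-161) = -245*(-161) = 39445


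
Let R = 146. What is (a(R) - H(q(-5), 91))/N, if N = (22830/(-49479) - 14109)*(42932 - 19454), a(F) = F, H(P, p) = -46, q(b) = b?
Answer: -527776/910583848811 ≈ -5.7960e-7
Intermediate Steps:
N = -5463503092866/16493 (N = (22830*(-1/49479) - 14109)*23478 = (-7610/16493 - 14109)*23478 = -232707347/16493*23478 = -5463503092866/16493 ≈ -3.3126e+8)
(a(R) - H(q(-5), 91))/N = (146 - 1*(-46))/(-5463503092866/16493) = (146 + 46)*(-16493/5463503092866) = 192*(-16493/5463503092866) = -527776/910583848811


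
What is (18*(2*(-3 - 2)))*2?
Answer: -360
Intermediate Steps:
(18*(2*(-3 - 2)))*2 = (18*(2*(-5)))*2 = (18*(-10))*2 = -180*2 = -360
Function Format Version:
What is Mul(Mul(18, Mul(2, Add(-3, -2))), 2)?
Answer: -360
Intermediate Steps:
Mul(Mul(18, Mul(2, Add(-3, -2))), 2) = Mul(Mul(18, Mul(2, -5)), 2) = Mul(Mul(18, -10), 2) = Mul(-180, 2) = -360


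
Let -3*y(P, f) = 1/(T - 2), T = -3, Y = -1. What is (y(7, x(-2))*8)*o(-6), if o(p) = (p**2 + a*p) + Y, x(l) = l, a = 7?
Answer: -56/15 ≈ -3.7333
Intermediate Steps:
y(P, f) = 1/15 (y(P, f) = -1/(3*(-3 - 2)) = -1/3/(-5) = -1/3*(-1/5) = 1/15)
o(p) = -1 + p**2 + 7*p (o(p) = (p**2 + 7*p) - 1 = -1 + p**2 + 7*p)
(y(7, x(-2))*8)*o(-6) = ((1/15)*8)*(-1 + (-6)**2 + 7*(-6)) = 8*(-1 + 36 - 42)/15 = (8/15)*(-7) = -56/15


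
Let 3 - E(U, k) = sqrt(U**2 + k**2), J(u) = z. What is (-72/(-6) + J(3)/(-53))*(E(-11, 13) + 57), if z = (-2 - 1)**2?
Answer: 37620/53 - 627*sqrt(290)/53 ≈ 508.35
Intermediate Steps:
z = 9 (z = (-3)**2 = 9)
J(u) = 9
E(U, k) = 3 - sqrt(U**2 + k**2)
(-72/(-6) + J(3)/(-53))*(E(-11, 13) + 57) = (-72/(-6) + 9/(-53))*((3 - sqrt((-11)**2 + 13**2)) + 57) = (-72*(-1/6) + 9*(-1/53))*((3 - sqrt(121 + 169)) + 57) = (12 - 9/53)*((3 - sqrt(290)) + 57) = 627*(60 - sqrt(290))/53 = 37620/53 - 627*sqrt(290)/53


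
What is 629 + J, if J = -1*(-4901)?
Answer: 5530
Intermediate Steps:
J = 4901
629 + J = 629 + 4901 = 5530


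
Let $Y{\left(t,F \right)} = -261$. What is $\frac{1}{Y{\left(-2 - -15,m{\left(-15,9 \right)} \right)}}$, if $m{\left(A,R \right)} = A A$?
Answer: $- \frac{1}{261} \approx -0.0038314$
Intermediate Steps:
$m{\left(A,R \right)} = A^{2}$
$\frac{1}{Y{\left(-2 - -15,m{\left(-15,9 \right)} \right)}} = \frac{1}{-261} = - \frac{1}{261}$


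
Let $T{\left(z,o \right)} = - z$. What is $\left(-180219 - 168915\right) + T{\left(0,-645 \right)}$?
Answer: $-349134$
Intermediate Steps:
$\left(-180219 - 168915\right) + T{\left(0,-645 \right)} = \left(-180219 - 168915\right) - 0 = -349134 + 0 = -349134$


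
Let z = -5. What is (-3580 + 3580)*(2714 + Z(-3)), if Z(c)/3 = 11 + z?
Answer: 0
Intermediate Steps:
Z(c) = 18 (Z(c) = 3*(11 - 5) = 3*6 = 18)
(-3580 + 3580)*(2714 + Z(-3)) = (-3580 + 3580)*(2714 + 18) = 0*2732 = 0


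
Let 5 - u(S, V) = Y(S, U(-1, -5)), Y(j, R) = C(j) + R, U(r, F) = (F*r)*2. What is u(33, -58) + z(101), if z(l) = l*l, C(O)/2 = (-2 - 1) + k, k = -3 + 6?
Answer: 10196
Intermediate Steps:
k = 3
C(O) = 0 (C(O) = 2*((-2 - 1) + 3) = 2*(-3 + 3) = 2*0 = 0)
z(l) = l²
U(r, F) = 2*F*r
Y(j, R) = R (Y(j, R) = 0 + R = R)
u(S, V) = -5 (u(S, V) = 5 - 2*(-5)*(-1) = 5 - 1*10 = 5 - 10 = -5)
u(33, -58) + z(101) = -5 + 101² = -5 + 10201 = 10196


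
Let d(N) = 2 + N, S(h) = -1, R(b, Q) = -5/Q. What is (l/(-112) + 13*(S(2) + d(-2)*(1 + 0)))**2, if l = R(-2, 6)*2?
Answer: 19035769/112896 ≈ 168.61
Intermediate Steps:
l = -5/3 (l = -5/6*2 = -5/3 ≈ -1.6667)
(l/(-112) + 13*(S(2) + d(-2)*(1 + 0)))**2 = (-5/3/(-112) + 13*(-1 + (2 - 2)*(1 + 0)))**2 = (-5/3*(-1/112) + 13*(-1 + 0*1))**2 = (5/336 + 13*(-1 + 0))**2 = (5/336 + 13*(-1))**2 = (5/336 - 13)**2 = (-4363/336)**2 = 19035769/112896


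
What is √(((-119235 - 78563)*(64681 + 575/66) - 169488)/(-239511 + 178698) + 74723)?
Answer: 5*√5103707163884274/668943 ≈ 533.98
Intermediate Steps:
√(((-119235 - 78563)*(64681 + 575/66) - 169488)/(-239511 + 178698) + 74723) = √((-197798*(64681 + (1/66)*575) - 169488)/(-60813) + 74723) = √((-197798*(64681 + 575/66) - 169488)*(-1/60813) + 74723) = √((-197798*4269521/66 - 169488)*(-1/60813) + 74723) = √((-422251357379/33 - 169488)*(-1/60813) + 74723) = √(-422256950483/33*(-1/60813) + 74723) = √(422256950483/2006829 + 74723) = √(572213233850/2006829) = 5*√5103707163884274/668943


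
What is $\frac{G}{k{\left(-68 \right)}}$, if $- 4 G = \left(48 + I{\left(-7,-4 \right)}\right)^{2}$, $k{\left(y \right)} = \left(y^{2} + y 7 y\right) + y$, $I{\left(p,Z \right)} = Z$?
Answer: $- \frac{121}{9231} \approx -0.013108$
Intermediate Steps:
$k{\left(y \right)} = y + 8 y^{2}$ ($k{\left(y \right)} = \left(y^{2} + 7 y y\right) + y = \left(y^{2} + 7 y^{2}\right) + y = 8 y^{2} + y = y + 8 y^{2}$)
$G = -484$ ($G = - \frac{\left(48 - 4\right)^{2}}{4} = - \frac{44^{2}}{4} = \left(- \frac{1}{4}\right) 1936 = -484$)
$\frac{G}{k{\left(-68 \right)}} = - \frac{484}{\left(-68\right) \left(1 + 8 \left(-68\right)\right)} = - \frac{484}{\left(-68\right) \left(1 - 544\right)} = - \frac{484}{\left(-68\right) \left(-543\right)} = - \frac{484}{36924} = \left(-484\right) \frac{1}{36924} = - \frac{121}{9231}$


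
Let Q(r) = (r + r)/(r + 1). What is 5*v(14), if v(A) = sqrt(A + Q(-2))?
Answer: 15*sqrt(2) ≈ 21.213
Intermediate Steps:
Q(r) = 2*r/(1 + r) (Q(r) = (2*r)/(1 + r) = 2*r/(1 + r))
v(A) = sqrt(4 + A) (v(A) = sqrt(A + 2*(-2)/(1 - 2)) = sqrt(A + 2*(-2)/(-1)) = sqrt(A + 2*(-2)*(-1)) = sqrt(A + 4) = sqrt(4 + A))
5*v(14) = 5*sqrt(4 + 14) = 5*sqrt(18) = 5*(3*sqrt(2)) = 15*sqrt(2)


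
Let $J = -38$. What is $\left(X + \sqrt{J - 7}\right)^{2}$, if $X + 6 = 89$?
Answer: $6844 + 498 i \sqrt{5} \approx 6844.0 + 1113.6 i$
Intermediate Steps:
$X = 83$ ($X = -6 + 89 = 83$)
$\left(X + \sqrt{J - 7}\right)^{2} = \left(83 + \sqrt{-38 - 7}\right)^{2} = \left(83 + \sqrt{-45}\right)^{2} = \left(83 + 3 i \sqrt{5}\right)^{2}$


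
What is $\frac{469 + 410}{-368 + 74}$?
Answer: $- \frac{293}{98} \approx -2.9898$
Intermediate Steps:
$\frac{469 + 410}{-368 + 74} = \frac{879}{-294} = 879 \left(- \frac{1}{294}\right) = - \frac{293}{98}$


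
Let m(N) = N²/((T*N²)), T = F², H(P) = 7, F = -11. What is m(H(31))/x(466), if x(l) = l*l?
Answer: 1/26275876 ≈ 3.8058e-8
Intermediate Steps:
T = 121 (T = (-11)² = 121)
x(l) = l²
m(N) = 1/121 (m(N) = N²/((121*N²)) = N²*(1/(121*N²)) = 1/121)
m(H(31))/x(466) = 1/(121*(466²)) = (1/121)/217156 = (1/121)*(1/217156) = 1/26275876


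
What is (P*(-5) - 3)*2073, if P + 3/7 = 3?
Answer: -230103/7 ≈ -32872.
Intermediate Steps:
P = 18/7 (P = -3/7 + 3 = 18/7 ≈ 2.5714)
(P*(-5) - 3)*2073 = ((18/7)*(-5) - 3)*2073 = (-90/7 - 3)*2073 = -111/7*2073 = -230103/7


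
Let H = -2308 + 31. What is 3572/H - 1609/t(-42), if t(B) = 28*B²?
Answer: -2223357/1388464 ≈ -1.6013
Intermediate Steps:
H = -2277
3572/H - 1609/t(-42) = 3572/(-2277) - 1609/(28*(-42)²) = 3572*(-1/2277) - 1609/(28*1764) = -3572/2277 - 1609/49392 = -2223357/1388464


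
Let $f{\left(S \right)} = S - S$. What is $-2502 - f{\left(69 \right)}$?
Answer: $-2502$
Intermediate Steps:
$f{\left(S \right)} = 0$
$-2502 - f{\left(69 \right)} = -2502 - 0 = -2502 + 0 = -2502$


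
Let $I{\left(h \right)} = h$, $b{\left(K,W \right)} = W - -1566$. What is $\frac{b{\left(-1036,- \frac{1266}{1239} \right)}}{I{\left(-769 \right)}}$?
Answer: $- \frac{646336}{317597} \approx -2.0351$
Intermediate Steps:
$b{\left(K,W \right)} = 1566 + W$ ($b{\left(K,W \right)} = W + 1566 = 1566 + W$)
$\frac{b{\left(-1036,- \frac{1266}{1239} \right)}}{I{\left(-769 \right)}} = \frac{1566 - \frac{1266}{1239}}{-769} = \left(1566 - \frac{422}{413}\right) \left(- \frac{1}{769}\right) = \frac{646336}{413} \left(- \frac{1}{769}\right) = - \frac{646336}{317597}$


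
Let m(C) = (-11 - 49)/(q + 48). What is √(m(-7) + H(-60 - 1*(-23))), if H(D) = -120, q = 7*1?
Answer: 6*I*√407/11 ≈ 11.004*I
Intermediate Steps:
q = 7
m(C) = -12/11 (m(C) = (-11 - 49)/(7 + 48) = -60/55 = -60*1/55 = -12/11)
√(m(-7) + H(-60 - 1*(-23))) = √(-12/11 - 120) = √(-1332/11) = 6*I*√407/11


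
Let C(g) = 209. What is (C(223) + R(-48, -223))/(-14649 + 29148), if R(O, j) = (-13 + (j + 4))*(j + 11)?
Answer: 49393/14499 ≈ 3.4066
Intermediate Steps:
R(O, j) = (-9 + j)*(11 + j) (R(O, j) = (-13 + (4 + j))*(11 + j) = (-9 + j)*(11 + j))
(C(223) + R(-48, -223))/(-14649 + 29148) = (209 + (-99 + (-223)**2 + 2*(-223)))/(-14649 + 29148) = (209 + (-99 + 49729 - 446))/14499 = (209 + 49184)*(1/14499) = 49393*(1/14499) = 49393/14499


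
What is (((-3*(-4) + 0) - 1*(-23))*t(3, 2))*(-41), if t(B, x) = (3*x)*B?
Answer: -25830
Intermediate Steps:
t(B, x) = 3*B*x
(((-3*(-4) + 0) - 1*(-23))*t(3, 2))*(-41) = (((-3*(-4) + 0) - 1*(-23))*(3*3*2))*(-41) = (((12 + 0) + 23)*18)*(-41) = ((12 + 23)*18)*(-41) = (35*18)*(-41) = 630*(-41) = -25830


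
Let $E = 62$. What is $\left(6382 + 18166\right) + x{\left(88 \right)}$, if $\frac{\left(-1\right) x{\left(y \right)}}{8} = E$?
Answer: $24052$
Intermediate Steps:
$x{\left(y \right)} = -496$ ($x{\left(y \right)} = \left(-8\right) 62 = -496$)
$\left(6382 + 18166\right) + x{\left(88 \right)} = \left(6382 + 18166\right) - 496 = 24548 - 496 = 24052$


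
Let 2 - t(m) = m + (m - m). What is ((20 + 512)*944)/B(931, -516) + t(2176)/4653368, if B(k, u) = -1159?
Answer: -61498977795/141927724 ≈ -433.31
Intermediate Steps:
t(m) = 2 - m (t(m) = 2 - (m + (m - m)) = 2 - (m + 0) = 2 - m)
((20 + 512)*944)/B(931, -516) + t(2176)/4653368 = ((20 + 512)*944)/(-1159) + (2 - 1*2176)/4653368 = (532*944)*(-1/1159) + (2 - 2176)*(1/4653368) = 502208*(-1/1159) - 2174*1/4653368 = -26432/61 - 1087/2326684 = -61498977795/141927724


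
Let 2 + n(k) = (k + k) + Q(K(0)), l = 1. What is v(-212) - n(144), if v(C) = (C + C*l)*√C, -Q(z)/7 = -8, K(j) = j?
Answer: -342 - 848*I*√53 ≈ -342.0 - 6173.5*I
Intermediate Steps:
Q(z) = 56 (Q(z) = -7*(-8) = 56)
n(k) = 54 + 2*k (n(k) = -2 + ((k + k) + 56) = -2 + (2*k + 56) = -2 + (56 + 2*k) = 54 + 2*k)
v(C) = 2*C^(3/2) (v(C) = (C + C*1)*√C = (C + C)*√C = (2*C)*√C = 2*C^(3/2))
v(-212) - n(144) = 2*(-212)^(3/2) - (54 + 2*144) = 2*(-424*I*√53) - (54 + 288) = -848*I*√53 - 1*342 = -848*I*√53 - 342 = -342 - 848*I*√53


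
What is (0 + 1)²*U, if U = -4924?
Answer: -4924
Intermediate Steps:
(0 + 1)²*U = (0 + 1)²*(-4924) = 1²*(-4924) = 1*(-4924) = -4924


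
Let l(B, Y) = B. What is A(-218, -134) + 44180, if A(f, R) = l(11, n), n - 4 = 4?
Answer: 44191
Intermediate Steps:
n = 8 (n = 4 + 4 = 8)
A(f, R) = 11
A(-218, -134) + 44180 = 11 + 44180 = 44191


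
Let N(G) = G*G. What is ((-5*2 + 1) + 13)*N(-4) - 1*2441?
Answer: -2377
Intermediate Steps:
N(G) = G²
((-5*2 + 1) + 13)*N(-4) - 1*2441 = ((-5*2 + 1) + 13)*(-4)² - 1*2441 = ((-10 + 1) + 13)*16 - 2441 = (-9 + 13)*16 - 2441 = 4*16 - 2441 = 64 - 2441 = -2377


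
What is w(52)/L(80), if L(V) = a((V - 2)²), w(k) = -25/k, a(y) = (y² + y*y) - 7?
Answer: -5/769913092 ≈ -6.4942e-9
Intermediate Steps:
a(y) = -7 + 2*y² (a(y) = (y² + y²) - 7 = 2*y² - 7 = -7 + 2*y²)
L(V) = -7 + 2*(-2 + V)⁴ (L(V) = -7 + 2*((V - 2)²)² = -7 + 2*((-2 + V)²)² = -7 + 2*(-2 + V)⁴)
w(52)/L(80) = (-25/52)/(-7 + 2*(-2 + 80)⁴) = (-25*1/52)/(-7 + 2*78⁴) = -25/(52*(-7 + 2*37015056)) = -25/(52*(-7 + 74030112)) = -25/52/74030105 = -25/52*1/74030105 = -5/769913092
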